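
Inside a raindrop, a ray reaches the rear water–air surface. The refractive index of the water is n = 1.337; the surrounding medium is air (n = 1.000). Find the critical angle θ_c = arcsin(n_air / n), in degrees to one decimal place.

sin θ_c = n_air / n = 1.000 / 1.337 = 0.7479.
θ_c = arcsin(0.7479) = 48.41°.

48.4°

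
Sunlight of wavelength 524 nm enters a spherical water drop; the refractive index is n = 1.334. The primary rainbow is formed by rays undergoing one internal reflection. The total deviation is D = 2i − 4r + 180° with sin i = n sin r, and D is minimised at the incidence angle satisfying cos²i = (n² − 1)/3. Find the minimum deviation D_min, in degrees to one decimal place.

cos²i = (1.77956 − 1)/3 = 0.25985; i = arccos(0.50976) = 59.352°.
sin r = sin 59.352°/1.334 = 0.64492; r = 40.159°.
D_min = 2·59.352° − 4·40.159° + 180° = 138.067°.

138.1°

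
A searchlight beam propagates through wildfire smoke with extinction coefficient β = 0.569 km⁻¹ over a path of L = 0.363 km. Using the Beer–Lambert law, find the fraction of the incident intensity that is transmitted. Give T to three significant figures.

0.813

τ = β·L = 0.569 × 0.363 = 0.2065.
T = exp(−0.2065) = 0.8134.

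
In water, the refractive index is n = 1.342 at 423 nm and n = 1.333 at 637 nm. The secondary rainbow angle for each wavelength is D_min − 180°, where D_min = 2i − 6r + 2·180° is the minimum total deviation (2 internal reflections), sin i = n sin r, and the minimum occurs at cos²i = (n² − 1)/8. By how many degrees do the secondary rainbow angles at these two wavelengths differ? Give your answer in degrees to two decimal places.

At 423 nm (n = 1.342): cos²i = 0.10012 → i = 71.554°, r = 44.981°, D_min = 233.222°, rainbow angle = 53.222°.
At 637 nm (n = 1.333): cos²i = 0.09711 → i = 71.843°, r = 45.466°, D_min = 230.891°, rainbow angle = 50.891°.
Angular width = |53.222° − 50.891°| = 2.331°.

2.33°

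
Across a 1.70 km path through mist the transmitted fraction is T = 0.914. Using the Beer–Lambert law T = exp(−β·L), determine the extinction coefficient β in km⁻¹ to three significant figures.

Beer–Lambert: T = exp(−βL) ⇒ β = −ln(T)/L = −ln(0.914)/1.70 = 0.0899/1.70 = 0.0529 km⁻¹.

0.0529 km⁻¹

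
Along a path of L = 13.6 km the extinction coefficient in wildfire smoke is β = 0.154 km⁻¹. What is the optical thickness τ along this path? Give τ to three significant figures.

2.09

τ = β·L = 0.154 × 13.6 = 2.0944.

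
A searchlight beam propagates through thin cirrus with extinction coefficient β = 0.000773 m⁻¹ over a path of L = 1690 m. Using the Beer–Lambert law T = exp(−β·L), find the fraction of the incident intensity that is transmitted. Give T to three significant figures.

0.271

τ = β·L = 0.000773 × 1690 = 1.3064.
T = exp(−1.3064) = 0.2708.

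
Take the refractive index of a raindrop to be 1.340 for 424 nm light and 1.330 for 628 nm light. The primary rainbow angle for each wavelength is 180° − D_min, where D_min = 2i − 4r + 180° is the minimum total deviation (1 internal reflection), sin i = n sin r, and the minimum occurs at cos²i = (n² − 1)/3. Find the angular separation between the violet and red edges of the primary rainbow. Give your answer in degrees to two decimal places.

At 424 nm (n = 1.340): cos²i = 0.26520 → i = 59.004°, r = 39.770°, D_min = 138.929°, rainbow angle = 41.071°.
At 628 nm (n = 1.330): cos²i = 0.25630 → i = 59.585°, r = 40.422°, D_min = 137.484°, rainbow angle = 42.516°.
Angular width = |41.071° − 42.516°| = 1.445°.

1.45°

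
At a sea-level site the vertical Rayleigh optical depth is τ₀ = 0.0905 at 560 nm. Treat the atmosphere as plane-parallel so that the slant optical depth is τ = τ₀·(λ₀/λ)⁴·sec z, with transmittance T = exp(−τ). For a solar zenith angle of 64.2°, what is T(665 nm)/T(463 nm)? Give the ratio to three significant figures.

Airmass: sec 64.2° = 2.2976.
τ(665 nm) = 0.0905 × (560/665)⁴ × 2.2976 = 0.0905 × 0.5029 × 2.2976 = 0.1046.
τ(463 nm) = 0.0905 × (560/463)⁴ × 2.2976 = 0.0905 × 2.1401 × 2.2976 = 0.4450.
T(665)/T(463) = exp(τ_B − τ_A) = exp(0.3404) = 1.4056.

1.41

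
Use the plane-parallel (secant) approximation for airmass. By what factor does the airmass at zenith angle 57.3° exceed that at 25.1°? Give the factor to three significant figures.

X(57.3°)/X(25.1°) = sec 57.3° / sec 25.1° = cos 25.1° / cos 57.3° = 0.9056/0.5402 = 1.6762.

1.68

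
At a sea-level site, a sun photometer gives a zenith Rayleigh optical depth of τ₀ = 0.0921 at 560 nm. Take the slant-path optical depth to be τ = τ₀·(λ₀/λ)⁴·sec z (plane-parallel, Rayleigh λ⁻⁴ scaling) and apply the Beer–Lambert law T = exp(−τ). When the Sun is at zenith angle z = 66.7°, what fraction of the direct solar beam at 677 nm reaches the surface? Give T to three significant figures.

0.897

sec 66.7° = 2.5282.
τ = 0.0921 × (560/677)⁴ × 2.5282 = 0.0921 × 0.4682 × 2.5282 = 0.1090.
T = exp(−0.1090) = 0.8967.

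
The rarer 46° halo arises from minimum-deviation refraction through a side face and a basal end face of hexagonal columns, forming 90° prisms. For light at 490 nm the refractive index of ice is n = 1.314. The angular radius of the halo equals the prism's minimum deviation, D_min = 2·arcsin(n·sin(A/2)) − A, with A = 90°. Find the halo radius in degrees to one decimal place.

n·sin(A/2) = 1.314 × sin 45° = 1.314 × 0.7071 = 0.9291.
D_min = 2·arcsin(0.9291) − 90° = 2 × 68.301° − 90° = 46.602°.

46.6°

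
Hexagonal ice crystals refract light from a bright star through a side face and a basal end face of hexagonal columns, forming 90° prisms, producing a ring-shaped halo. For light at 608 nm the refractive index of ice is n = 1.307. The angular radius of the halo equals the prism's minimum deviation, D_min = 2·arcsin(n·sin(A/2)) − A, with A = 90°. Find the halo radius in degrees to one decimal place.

45.1°

n·sin(A/2) = 1.307 × sin 45° = 1.307 × 0.7071 = 0.9242.
D_min = 2·arcsin(0.9242) − 90° = 2 × 67.546° − 90° = 45.093°.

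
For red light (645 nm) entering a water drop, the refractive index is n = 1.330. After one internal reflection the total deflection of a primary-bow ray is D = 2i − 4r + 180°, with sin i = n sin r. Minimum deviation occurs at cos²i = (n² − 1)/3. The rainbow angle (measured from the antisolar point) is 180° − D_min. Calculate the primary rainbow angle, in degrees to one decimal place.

cos²i = (1.76890 − 1)/3 = 0.25630; i = arccos(0.50626) = 59.585°.
sin r = sin 59.585°/1.330 = 0.64841; r = 40.422°.
D_min = 2·59.585° − 4·40.422° + 180° = 137.484°.
Rainbow angle = 180° − D_min = 42.516°.

42.5°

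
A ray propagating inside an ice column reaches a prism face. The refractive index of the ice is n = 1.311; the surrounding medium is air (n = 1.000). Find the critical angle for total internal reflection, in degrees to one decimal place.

49.7°

sin θ_c = n_air / n = 1.000 / 1.311 = 0.7628.
θ_c = arcsin(0.7628) = 49.71°.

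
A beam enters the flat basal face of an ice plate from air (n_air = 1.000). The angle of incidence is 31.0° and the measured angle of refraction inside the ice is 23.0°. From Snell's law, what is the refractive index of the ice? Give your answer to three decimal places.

1.318

n = sin θ_i / sin θ_r = sin 31.0° / sin 23.0° = 0.5150 / 0.3907 = 1.3181.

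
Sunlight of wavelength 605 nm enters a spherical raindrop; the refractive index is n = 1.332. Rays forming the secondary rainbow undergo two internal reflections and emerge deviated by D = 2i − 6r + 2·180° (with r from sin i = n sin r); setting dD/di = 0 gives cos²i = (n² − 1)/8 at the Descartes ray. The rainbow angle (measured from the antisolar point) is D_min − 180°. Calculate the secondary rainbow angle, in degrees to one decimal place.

cos²i = (1.77422 − 1)/8 = 0.09678; i = arccos(0.31109) = 71.875°.
sin r = sin 71.875°/1.332 = 0.71350; r = 45.520°.
D_min = 2·71.875° − 6·45.520° + 360° = 230.628°.
Rainbow angle = D_min − 180° = 50.628°.

50.6°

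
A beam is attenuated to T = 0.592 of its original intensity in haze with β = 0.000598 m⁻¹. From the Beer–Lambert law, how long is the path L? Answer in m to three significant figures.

877 m

Beer–Lambert: T = exp(−βL) ⇒ L = −ln(T)/β = −ln(0.592)/0.000598 = 0.5242/0.000598 = 876.7 m.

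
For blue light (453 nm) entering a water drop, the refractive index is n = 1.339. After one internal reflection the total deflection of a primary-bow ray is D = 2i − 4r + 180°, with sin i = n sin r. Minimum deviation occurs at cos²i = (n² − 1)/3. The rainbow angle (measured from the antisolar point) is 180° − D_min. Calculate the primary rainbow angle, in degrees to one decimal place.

cos²i = (1.79292 − 1)/3 = 0.26431; i = arccos(0.51411) = 59.062°.
sin r = sin 59.062°/1.339 = 0.64057; r = 39.834°.
D_min = 2·59.062° − 4·39.834° + 180° = 138.786°.
Rainbow angle = 180° − D_min = 41.214°.

41.2°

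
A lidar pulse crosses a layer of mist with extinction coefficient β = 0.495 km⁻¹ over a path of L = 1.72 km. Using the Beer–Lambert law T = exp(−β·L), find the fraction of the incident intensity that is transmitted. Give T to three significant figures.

0.427

τ = β·L = 0.495 × 1.72 = 0.8514.
T = exp(−0.8514) = 0.4268.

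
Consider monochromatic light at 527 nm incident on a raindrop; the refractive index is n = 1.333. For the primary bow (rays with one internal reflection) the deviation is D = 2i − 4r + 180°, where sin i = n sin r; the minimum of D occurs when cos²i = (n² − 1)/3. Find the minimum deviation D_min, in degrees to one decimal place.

cos²i = (1.77689 − 1)/3 = 0.25896; i = arccos(0.50888) = 59.410°.
sin r = sin 59.410°/1.333 = 0.64579; r = 40.225°.
D_min = 2·59.410° − 4·40.225° + 180° = 137.922°.

137.9°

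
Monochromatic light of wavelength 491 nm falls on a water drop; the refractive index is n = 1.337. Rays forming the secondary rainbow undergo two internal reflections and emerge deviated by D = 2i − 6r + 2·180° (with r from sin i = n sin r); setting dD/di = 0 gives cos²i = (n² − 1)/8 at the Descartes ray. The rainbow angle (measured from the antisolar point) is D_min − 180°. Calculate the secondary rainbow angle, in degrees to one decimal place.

cos²i = (1.78757 − 1)/8 = 0.09845; i = arccos(0.31376) = 71.714°.
sin r = sin 71.714°/1.337 = 0.71017; r = 45.249°.
D_min = 2·71.714° − 6·45.249° + 360° = 231.934°.
Rainbow angle = D_min − 180° = 51.934°.

51.9°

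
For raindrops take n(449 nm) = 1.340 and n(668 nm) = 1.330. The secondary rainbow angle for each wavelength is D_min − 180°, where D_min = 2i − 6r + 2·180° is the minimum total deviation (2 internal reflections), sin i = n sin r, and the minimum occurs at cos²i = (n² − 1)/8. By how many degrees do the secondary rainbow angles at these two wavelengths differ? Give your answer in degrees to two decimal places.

At 449 nm (n = 1.340): cos²i = 0.09945 → i = 71.618°, r = 45.088°, D_min = 232.709°, rainbow angle = 52.709°.
At 668 nm (n = 1.330): cos²i = 0.09611 → i = 71.940°, r = 45.630°, D_min = 230.101°, rainbow angle = 50.101°.
Angular width = |52.709° − 50.101°| = 2.608°.

2.61°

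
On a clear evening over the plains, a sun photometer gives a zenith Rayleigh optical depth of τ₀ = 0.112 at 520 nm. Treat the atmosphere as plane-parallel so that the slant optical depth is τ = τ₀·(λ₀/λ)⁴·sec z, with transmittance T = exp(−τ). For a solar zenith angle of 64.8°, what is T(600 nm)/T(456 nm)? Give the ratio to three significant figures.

1.35

Airmass: sec 64.8° = 2.3486.
τ(600 nm) = 0.112 × (520/600)⁴ × 2.3486 = 0.112 × 0.5642 × 2.3486 = 0.1484.
τ(456 nm) = 0.112 × (520/456)⁴ × 2.3486 = 0.112 × 1.6910 × 2.3486 = 0.4448.
T(600)/T(456) = exp(τ_B − τ_A) = exp(0.2964) = 1.3450.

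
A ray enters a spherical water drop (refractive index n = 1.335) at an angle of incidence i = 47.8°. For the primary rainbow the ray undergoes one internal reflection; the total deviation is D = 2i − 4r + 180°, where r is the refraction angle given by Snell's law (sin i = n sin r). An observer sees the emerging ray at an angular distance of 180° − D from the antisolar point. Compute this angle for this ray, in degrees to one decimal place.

39.2°

sin r = sin 47.8° / 1.335 = 0.7408/1.335 = 0.5549; r = 33.70°.
D = 2·47.8° − 4·33.70° + 180° = 95.60° − 134.82° + 180° = 140.78°.
Angle from antisolar point = 180° − D = 39.22°.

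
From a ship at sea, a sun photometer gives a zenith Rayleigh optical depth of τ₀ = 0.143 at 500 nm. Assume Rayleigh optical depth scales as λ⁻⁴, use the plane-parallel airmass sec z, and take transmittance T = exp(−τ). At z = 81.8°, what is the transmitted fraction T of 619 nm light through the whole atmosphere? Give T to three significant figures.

0.653

sec 81.8° = 7.0112.
τ = 0.143 × (500/619)⁴ × 7.0112 = 0.143 × 0.4257 × 7.0112 = 0.4268.
T = exp(−0.4268) = 0.6526.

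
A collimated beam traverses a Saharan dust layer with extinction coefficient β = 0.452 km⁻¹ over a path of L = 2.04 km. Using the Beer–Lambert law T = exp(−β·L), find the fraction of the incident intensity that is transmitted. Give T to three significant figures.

τ = β·L = 0.452 × 2.04 = 0.9221.
T = exp(−0.9221) = 0.3977.

0.398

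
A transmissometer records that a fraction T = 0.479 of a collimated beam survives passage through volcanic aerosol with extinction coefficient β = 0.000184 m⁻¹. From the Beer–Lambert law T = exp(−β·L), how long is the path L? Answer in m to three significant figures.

4000 m

Beer–Lambert: T = exp(−βL) ⇒ L = −ln(T)/β = −ln(0.479)/0.000184 = 0.7361/0.000184 = 4000 m.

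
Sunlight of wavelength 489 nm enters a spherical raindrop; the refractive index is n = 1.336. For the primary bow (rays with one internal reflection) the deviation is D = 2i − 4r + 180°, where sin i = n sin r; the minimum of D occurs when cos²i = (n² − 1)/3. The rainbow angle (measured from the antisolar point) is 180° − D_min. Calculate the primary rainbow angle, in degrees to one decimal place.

cos²i = (1.78490 − 1)/3 = 0.26163; i = arccos(0.51150) = 59.236°.
sin r = sin 59.236°/1.336 = 0.64318; r = 40.029°.
D_min = 2·59.236° − 4·40.029° + 180° = 138.356°.
Rainbow angle = 180° − D_min = 41.644°.

41.6°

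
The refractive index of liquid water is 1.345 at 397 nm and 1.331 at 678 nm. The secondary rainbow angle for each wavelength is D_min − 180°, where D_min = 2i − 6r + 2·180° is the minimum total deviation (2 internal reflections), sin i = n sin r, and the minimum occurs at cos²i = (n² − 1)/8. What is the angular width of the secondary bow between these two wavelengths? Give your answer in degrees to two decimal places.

At 397 nm (n = 1.345): cos²i = 0.10113 → i = 71.458°, r = 44.821°, D_min = 233.987°, rainbow angle = 53.987°.
At 678 nm (n = 1.331): cos²i = 0.09645 → i = 71.907°, r = 45.575°, D_min = 230.365°, rainbow angle = 50.365°.
Angular width = |53.987° − 50.365°| = 3.622°.

3.62°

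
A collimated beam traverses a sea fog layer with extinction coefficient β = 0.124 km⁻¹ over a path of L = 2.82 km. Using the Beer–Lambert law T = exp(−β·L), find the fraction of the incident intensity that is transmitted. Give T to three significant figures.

0.705

τ = β·L = 0.124 × 2.82 = 0.3497.
T = exp(−0.3497) = 0.7049.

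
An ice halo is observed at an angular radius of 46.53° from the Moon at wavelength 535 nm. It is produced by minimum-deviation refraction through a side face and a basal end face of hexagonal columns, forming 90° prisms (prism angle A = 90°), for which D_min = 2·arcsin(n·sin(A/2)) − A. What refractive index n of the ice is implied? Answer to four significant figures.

Rearranging: n = sin((D_min + A)/2) / sin(A/2).
(D_min + A)/2 = (46.53° + 90°)/2 = 68.265°.
n = sin 68.265° / sin 45° = 0.9289 / 0.7071 = 1.3137.

1.314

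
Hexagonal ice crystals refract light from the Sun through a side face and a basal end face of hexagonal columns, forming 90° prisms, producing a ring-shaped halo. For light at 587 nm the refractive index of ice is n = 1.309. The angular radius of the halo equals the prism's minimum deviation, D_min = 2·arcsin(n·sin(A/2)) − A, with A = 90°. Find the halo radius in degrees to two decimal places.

n·sin(A/2) = 1.309 × sin 45° = 1.309 × 0.7071 = 0.9256.
D_min = 2·arcsin(0.9256) − 90° = 2 × 67.759° − 90° = 45.519°.

45.52°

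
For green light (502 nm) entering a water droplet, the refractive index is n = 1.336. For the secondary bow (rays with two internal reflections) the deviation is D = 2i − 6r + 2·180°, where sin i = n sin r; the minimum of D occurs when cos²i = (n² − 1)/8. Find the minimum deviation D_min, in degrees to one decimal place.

231.7°

cos²i = (1.78490 − 1)/8 = 0.09811; i = arccos(0.31323) = 71.746°.
sin r = sin 71.746°/1.336 = 0.71084; r = 45.303°.
D_min = 2·71.746° − 6·45.303° + 360° = 231.674°.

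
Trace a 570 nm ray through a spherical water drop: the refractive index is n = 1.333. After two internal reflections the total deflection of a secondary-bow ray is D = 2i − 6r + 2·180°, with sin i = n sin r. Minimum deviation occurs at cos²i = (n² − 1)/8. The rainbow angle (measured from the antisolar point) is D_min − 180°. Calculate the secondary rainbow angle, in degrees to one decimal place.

50.9°

cos²i = (1.77689 − 1)/8 = 0.09711; i = arccos(0.31163) = 71.843°.
sin r = sin 71.843°/1.333 = 0.71283; r = 45.466°.
D_min = 2·71.843° − 6·45.466° + 360° = 230.891°.
Rainbow angle = D_min − 180° = 50.891°.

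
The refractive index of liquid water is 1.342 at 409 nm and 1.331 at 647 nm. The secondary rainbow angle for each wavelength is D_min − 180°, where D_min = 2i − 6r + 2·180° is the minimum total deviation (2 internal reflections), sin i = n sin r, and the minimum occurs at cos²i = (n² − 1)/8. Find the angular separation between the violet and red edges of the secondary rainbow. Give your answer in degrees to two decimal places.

At 409 nm (n = 1.342): cos²i = 0.10012 → i = 71.554°, r = 44.981°, D_min = 233.222°, rainbow angle = 53.222°.
At 647 nm (n = 1.331): cos²i = 0.09645 → i = 71.907°, r = 45.575°, D_min = 230.365°, rainbow angle = 50.365°.
Angular width = |53.222° − 50.365°| = 2.857°.

2.86°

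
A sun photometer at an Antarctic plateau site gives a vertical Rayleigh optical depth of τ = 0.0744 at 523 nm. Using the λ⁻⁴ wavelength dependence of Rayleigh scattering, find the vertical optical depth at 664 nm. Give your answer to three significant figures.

0.0286

τ(664 nm) = τ(523 nm) × (523/664)⁴ = 0.0744 × (0.7877)⁴ = 0.0744 × 0.3849 = 0.0286.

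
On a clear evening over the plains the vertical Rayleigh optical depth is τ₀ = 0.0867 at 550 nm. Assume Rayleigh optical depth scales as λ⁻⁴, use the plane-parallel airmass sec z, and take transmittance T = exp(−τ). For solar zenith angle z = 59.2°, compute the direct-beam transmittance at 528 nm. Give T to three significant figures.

0.819

sec 59.2° = 1.9530.
τ = 0.0867 × (550/528)⁴ × 1.9530 = 0.0867 × 1.1774 × 1.9530 = 0.1994.
T = exp(−0.1994) = 0.8193.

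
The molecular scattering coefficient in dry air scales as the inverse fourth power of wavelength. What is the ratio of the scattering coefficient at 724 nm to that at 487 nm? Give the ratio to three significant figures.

Rayleigh scattering ∝ λ⁻⁴, so the ratio of coefficients is the inverse fourth power of the wavelength ratio.
σ(724)/σ(487) = (487/724)⁴ = (0.6727)⁴ = 0.2047.

0.205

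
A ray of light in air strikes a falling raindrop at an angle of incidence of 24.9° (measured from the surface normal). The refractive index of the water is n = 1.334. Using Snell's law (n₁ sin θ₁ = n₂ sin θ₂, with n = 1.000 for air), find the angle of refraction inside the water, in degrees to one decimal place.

18.4°

Snell: sin θ_r = sin θ_i / n = sin 24.9° / 1.334 = 0.4210 / 1.334 = 0.3156.
θ_r = arcsin(0.3156) = 18.40°.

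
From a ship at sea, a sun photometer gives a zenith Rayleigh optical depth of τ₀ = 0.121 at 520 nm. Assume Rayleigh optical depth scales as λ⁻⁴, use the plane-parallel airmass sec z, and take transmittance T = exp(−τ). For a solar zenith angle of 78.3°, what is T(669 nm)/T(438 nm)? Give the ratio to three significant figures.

Airmass: sec 78.3° = 4.9313.
τ(669 nm) = 0.121 × (520/669)⁴ × 4.9313 = 0.121 × 0.3650 × 4.9313 = 0.2178.
τ(438 nm) = 0.121 × (520/438)⁴ × 4.9313 = 0.121 × 1.9866 × 4.9313 = 1.1854.
T(669)/T(438) = exp(τ_B − τ_A) = exp(0.9676) = 2.6316.

2.63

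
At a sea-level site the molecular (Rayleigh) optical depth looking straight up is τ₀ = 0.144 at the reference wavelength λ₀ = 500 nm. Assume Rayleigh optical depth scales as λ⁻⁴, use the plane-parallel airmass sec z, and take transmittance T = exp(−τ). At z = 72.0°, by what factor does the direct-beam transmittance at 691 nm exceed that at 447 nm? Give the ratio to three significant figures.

1.83

Airmass: sec 72.0° = 3.2361.
τ(691 nm) = 0.144 × (500/691)⁴ × 3.2361 = 0.144 × 0.2741 × 3.2361 = 0.1277.
τ(447 nm) = 0.144 × (500/447)⁴ × 3.2361 = 0.144 × 1.5655 × 3.2361 = 0.7295.
T(691)/T(447) = exp(τ_B − τ_A) = exp(0.6018) = 1.8253.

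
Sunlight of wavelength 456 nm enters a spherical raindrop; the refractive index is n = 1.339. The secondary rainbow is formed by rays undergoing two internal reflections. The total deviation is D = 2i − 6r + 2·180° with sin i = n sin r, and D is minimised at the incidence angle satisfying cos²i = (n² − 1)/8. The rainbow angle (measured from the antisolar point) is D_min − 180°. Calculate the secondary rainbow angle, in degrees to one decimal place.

52.5°

cos²i = (1.79292 − 1)/8 = 0.09912; i = arccos(0.31483) = 71.650°.
sin r = sin 71.650°/1.339 = 0.70885; r = 45.141°.
D_min = 2·71.650° − 6·45.141° + 360° = 232.451°.
Rainbow angle = D_min − 180° = 52.451°.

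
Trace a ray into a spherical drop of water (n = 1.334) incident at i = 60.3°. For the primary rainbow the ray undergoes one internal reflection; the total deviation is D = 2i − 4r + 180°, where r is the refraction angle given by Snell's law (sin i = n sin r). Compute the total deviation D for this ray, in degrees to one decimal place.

138.1°

sin r = sin 60.3° / 1.334 = 0.8686/1.334 = 0.6511; r = 40.63°.
D = 2·60.3° − 4·40.63° + 180° = 120.60° − 162.51° + 180° = 138.09°.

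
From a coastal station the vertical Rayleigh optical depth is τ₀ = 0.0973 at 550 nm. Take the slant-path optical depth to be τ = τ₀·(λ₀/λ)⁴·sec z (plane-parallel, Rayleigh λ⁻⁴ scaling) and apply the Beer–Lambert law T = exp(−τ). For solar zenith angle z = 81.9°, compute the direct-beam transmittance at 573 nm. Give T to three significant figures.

0.556

sec 81.9° = 7.0972.
τ = 0.0973 × (550/573)⁴ × 7.0972 = 0.0973 × 0.8489 × 7.0972 = 0.5862.
T = exp(−0.5862) = 0.5564.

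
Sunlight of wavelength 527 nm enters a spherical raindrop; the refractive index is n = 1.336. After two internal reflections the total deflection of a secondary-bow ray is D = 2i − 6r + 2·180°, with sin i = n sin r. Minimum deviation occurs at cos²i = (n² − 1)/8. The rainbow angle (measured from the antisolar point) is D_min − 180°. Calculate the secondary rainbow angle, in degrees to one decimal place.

51.7°

cos²i = (1.78490 − 1)/8 = 0.09811; i = arccos(0.31323) = 71.746°.
sin r = sin 71.746°/1.336 = 0.71084; r = 45.303°.
D_min = 2·71.746° − 6·45.303° + 360° = 231.674°.
Rainbow angle = D_min − 180° = 51.674°.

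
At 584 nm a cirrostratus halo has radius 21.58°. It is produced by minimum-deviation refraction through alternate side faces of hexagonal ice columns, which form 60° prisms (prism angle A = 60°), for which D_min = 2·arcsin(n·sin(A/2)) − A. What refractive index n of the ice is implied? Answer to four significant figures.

Rearranging: n = sin((D_min + A)/2) / sin(A/2).
(D_min + A)/2 = (21.58° + 60°)/2 = 40.790°.
n = sin 40.790° / sin 30° = 0.6533 / 0.5000 = 1.3066.

1.307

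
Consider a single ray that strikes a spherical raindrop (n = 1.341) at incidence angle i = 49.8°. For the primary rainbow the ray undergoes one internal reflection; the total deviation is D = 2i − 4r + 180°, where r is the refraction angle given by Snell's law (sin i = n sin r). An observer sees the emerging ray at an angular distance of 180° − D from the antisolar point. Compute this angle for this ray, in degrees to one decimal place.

sin r = sin 49.8° / 1.341 = 0.7638/1.341 = 0.5696; r = 34.72°.
D = 2·49.8° − 4·34.72° + 180° = 99.60° − 138.88° + 180° = 140.72°.
Angle from antisolar point = 180° − D = 39.28°.

39.3°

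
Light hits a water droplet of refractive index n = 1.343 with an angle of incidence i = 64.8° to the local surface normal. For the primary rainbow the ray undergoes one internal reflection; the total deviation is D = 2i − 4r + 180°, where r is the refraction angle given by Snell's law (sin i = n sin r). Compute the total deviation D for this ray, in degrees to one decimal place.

sin r = sin 64.8° / 1.343 = 0.9048/1.343 = 0.6737; r = 42.36°.
D = 2·64.8° − 4·42.36° + 180° = 129.60° − 169.42° + 180° = 140.18°.

140.2°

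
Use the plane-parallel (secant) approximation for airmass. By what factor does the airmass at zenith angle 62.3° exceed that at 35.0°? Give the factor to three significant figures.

1.76

X(62.3°)/X(35.0°) = sec 62.3° / sec 35.0° = cos 35.0° / cos 62.3° = 0.8192/0.4648 = 1.7622.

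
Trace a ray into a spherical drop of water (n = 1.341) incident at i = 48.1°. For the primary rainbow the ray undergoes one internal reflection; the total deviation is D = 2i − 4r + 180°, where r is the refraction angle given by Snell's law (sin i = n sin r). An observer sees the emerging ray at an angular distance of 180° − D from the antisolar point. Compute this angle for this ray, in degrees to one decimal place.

38.7°

sin r = sin 48.1° / 1.341 = 0.7443/1.341 = 0.5550; r = 33.71°.
D = 2·48.1° − 4·33.71° + 180° = 96.20° − 134.85° + 180° = 141.35°.
Angle from antisolar point = 180° − D = 38.65°.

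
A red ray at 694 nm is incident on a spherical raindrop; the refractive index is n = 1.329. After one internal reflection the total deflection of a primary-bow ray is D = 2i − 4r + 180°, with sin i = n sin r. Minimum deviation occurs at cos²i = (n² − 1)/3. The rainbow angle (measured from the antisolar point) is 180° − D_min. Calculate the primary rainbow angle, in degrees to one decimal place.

cos²i = (1.76624 − 1)/3 = 0.25541; i = arccos(0.50538) = 59.643°.
sin r = sin 59.643°/1.329 = 0.64928; r = 40.487°.
D_min = 2·59.643° − 4·40.487° + 180° = 137.337°.
Rainbow angle = 180° − D_min = 42.663°.

42.7°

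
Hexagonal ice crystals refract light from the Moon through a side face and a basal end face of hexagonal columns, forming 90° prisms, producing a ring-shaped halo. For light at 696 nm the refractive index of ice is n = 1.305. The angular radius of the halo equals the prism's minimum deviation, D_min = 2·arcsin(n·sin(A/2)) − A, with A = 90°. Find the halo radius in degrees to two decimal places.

n·sin(A/2) = 1.305 × sin 45° = 1.305 × 0.7071 = 0.9228.
D_min = 2·arcsin(0.9228) − 90° = 2 × 67.335° − 90° = 44.670°.

44.67°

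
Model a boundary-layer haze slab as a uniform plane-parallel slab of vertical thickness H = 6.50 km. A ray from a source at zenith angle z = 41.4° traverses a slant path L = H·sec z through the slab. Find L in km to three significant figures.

8.67 km

sec z = 1/cos 41.4° = 1.3331.
L = 6.50 × 1.3331 = 8.665 km.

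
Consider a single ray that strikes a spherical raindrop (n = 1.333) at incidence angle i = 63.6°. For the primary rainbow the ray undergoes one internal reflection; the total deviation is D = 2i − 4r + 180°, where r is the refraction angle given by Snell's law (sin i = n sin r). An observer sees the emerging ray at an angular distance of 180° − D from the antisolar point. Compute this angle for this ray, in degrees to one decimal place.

sin r = sin 63.6° / 1.333 = 0.8957/1.333 = 0.6720; r = 42.22°.
D = 2·63.6° − 4·42.22° + 180° = 127.20° − 168.87° + 180° = 138.33°.
Angle from antisolar point = 180° − D = 41.67°.

41.7°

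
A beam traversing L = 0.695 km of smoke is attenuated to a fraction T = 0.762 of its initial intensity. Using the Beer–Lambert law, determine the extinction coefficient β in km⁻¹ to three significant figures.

0.391 km⁻¹

Beer–Lambert: T = exp(−βL) ⇒ β = −ln(T)/L = −ln(0.762)/0.695 = 0.2718/0.695 = 0.3911 km⁻¹.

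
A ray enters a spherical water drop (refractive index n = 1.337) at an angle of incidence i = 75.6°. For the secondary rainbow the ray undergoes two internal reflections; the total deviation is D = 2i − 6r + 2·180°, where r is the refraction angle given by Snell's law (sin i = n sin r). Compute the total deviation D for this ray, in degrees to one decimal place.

sin r = sin 75.6° / 1.337 = 0.9686/1.337 = 0.7244; r = 46.42°.
D = 2·75.6° − 6·46.42° + 2·180° = 151.20° − 278.54° + 360° = 232.66°.

232.7°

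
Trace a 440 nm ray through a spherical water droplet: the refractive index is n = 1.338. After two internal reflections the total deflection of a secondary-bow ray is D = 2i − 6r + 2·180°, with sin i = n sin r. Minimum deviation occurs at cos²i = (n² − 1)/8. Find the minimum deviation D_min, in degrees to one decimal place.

232.2°

cos²i = (1.79024 − 1)/8 = 0.09878; i = arccos(0.31429) = 71.682°.
sin r = sin 71.682°/1.338 = 0.70951; r = 45.195°.
D_min = 2·71.682° − 6·45.195° + 360° = 232.193°.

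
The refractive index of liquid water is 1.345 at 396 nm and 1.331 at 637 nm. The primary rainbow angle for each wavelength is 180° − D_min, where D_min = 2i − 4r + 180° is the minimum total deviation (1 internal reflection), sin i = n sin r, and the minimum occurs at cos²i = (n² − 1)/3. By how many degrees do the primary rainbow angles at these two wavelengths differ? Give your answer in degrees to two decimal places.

At 396 nm (n = 1.345): cos²i = 0.26967 → i = 58.715°, r = 39.448°, D_min = 139.635°, rainbow angle = 40.365°.
At 637 nm (n = 1.331): cos²i = 0.25719 → i = 59.527°, r = 40.356°, D_min = 137.630°, rainbow angle = 42.370°.
Angular width = |40.365° − 42.370°| = 2.005°.

2.01°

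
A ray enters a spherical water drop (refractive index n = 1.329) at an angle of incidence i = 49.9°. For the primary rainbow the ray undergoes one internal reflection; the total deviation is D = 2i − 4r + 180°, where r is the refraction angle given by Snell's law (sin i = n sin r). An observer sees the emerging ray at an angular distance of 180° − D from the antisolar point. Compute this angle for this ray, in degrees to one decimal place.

40.8°

sin r = sin 49.9° / 1.329 = 0.7649/1.329 = 0.5756; r = 35.14°.
D = 2·49.9° − 4·35.14° + 180° = 99.80° − 140.56° + 180° = 139.24°.
Angle from antisolar point = 180° − D = 40.76°.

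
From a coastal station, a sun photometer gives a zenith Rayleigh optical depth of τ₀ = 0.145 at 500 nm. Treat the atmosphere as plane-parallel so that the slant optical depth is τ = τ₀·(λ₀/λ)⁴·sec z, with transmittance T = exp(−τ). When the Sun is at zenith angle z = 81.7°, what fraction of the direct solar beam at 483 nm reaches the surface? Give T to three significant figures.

0.316

sec 81.7° = 6.9273.
τ = 0.145 × (500/483)⁴ × 6.9273 = 0.145 × 1.1484 × 6.9273 = 1.1535.
T = exp(−1.1535) = 0.3155.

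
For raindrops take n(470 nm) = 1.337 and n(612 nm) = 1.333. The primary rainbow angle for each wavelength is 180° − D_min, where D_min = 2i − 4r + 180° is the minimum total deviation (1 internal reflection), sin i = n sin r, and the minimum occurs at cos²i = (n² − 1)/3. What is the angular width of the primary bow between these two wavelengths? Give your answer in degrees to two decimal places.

At 470 nm (n = 1.337): cos²i = 0.26252 → i = 59.178°, r = 39.964°, D_min = 138.500°, rainbow angle = 41.500°.
At 612 nm (n = 1.333): cos²i = 0.25896 → i = 59.410°, r = 40.225°, D_min = 137.922°, rainbow angle = 42.078°.
Angular width = |41.500° − 42.078°| = 0.578°.

0.58°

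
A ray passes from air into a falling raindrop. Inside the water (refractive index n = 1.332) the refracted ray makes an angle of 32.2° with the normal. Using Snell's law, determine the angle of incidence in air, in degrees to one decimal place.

45.2°

Snell: sin θ_i = n · sin θ_r = 1.332 × sin 32.2° = 1.332 × 0.5329 = 0.7098.
θ_i = arcsin(0.7098) = 45.22°.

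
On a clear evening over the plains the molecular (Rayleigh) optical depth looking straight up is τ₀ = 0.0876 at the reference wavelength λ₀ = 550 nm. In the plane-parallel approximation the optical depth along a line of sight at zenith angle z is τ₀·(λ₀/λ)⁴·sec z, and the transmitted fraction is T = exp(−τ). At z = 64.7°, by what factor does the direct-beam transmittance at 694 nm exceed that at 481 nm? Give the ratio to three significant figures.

1.31

Airmass: sec 64.7° = 2.3400.
τ(694 nm) = 0.0876 × (550/694)⁴ × 2.3400 = 0.0876 × 0.3945 × 2.3400 = 0.0809.
τ(481 nm) = 0.0876 × (550/481)⁴ × 2.3400 = 0.0876 × 1.7095 × 2.3400 = 0.3504.
T(694)/T(481) = exp(τ_B − τ_A) = exp(0.2696) = 1.3094.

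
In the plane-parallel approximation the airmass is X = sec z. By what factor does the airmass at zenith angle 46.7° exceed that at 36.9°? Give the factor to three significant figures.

X(46.7°)/X(36.9°) = sec 46.7° / sec 36.9° = cos 36.9° / cos 46.7° = 0.7997/0.6858 = 1.1660.

1.17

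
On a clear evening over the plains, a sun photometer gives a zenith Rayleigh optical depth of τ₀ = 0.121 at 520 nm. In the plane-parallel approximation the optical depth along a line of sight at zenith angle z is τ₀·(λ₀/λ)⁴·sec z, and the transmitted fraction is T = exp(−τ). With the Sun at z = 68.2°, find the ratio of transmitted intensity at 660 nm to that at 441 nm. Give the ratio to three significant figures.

Airmass: sec 68.2° = 2.6927.
τ(660 nm) = 0.121 × (520/660)⁴ × 2.6927 = 0.121 × 0.3853 × 2.6927 = 0.1256.
τ(441 nm) = 0.121 × (520/441)⁴ × 2.6927 = 0.121 × 1.9331 × 2.6927 = 0.6299.
T(660)/T(441) = exp(τ_B − τ_A) = exp(0.5043) = 1.6558.

1.66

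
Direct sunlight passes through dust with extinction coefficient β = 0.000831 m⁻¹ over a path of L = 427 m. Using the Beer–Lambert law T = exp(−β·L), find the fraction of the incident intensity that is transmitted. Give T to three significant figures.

0.701

τ = β·L = 0.000831 × 427 = 0.3548.
T = exp(−0.3548) = 0.7013.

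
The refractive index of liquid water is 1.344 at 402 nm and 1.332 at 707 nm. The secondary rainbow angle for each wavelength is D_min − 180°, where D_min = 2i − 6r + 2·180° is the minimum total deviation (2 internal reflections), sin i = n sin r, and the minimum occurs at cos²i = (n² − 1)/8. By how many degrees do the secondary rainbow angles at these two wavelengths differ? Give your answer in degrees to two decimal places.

At 402 nm (n = 1.344): cos²i = 0.10079 → i = 71.490°, r = 44.874°, D_min = 233.733°, rainbow angle = 53.733°.
At 707 nm (n = 1.332): cos²i = 0.09678 → i = 71.875°, r = 45.520°, D_min = 230.628°, rainbow angle = 50.628°.
Angular width = |53.733° − 50.628°| = 3.104°.

3.10°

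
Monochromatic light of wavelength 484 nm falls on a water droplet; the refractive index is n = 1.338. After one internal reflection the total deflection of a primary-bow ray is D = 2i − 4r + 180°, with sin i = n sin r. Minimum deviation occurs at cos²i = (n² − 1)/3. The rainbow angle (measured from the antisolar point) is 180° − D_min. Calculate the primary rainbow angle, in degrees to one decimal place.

41.4°

cos²i = (1.79024 − 1)/3 = 0.26341; i = arccos(0.51324) = 59.120°.
sin r = sin 59.120°/1.338 = 0.64144; r = 39.899°.
D_min = 2·59.120° − 4·39.899° + 180° = 138.643°.
Rainbow angle = 180° − D_min = 41.357°.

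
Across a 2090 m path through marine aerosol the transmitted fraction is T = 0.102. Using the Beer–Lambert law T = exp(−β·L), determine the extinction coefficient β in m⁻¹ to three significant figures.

Beer–Lambert: T = exp(−βL) ⇒ β = −ln(T)/L = −ln(0.102)/2090 = 2.2828/2090 = 0.001092 m⁻¹.

0.00109 m⁻¹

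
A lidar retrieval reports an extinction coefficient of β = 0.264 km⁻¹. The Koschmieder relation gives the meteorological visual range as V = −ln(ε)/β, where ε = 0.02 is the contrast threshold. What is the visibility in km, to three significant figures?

V = −ln(0.02) / 0.264 = 3.912 / 0.264 = 14.8183 km.

14.8 km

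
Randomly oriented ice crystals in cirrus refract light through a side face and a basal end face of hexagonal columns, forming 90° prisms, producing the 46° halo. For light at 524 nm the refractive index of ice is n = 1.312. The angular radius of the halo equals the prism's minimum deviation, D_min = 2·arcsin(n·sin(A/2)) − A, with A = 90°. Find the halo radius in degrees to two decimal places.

n·sin(A/2) = 1.312 × sin 45° = 1.312 × 0.7071 = 0.9277.
D_min = 2·arcsin(0.9277) − 90° = 2 × 68.083° − 90° = 46.166°.

46.17°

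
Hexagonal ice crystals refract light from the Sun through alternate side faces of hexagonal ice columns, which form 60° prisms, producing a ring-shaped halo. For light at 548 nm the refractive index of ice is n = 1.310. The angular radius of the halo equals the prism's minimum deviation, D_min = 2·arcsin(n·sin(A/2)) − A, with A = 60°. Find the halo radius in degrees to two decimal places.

21.84°

n·sin(A/2) = 1.310 × sin 30° = 1.310 × 0.5000 = 0.6550.
D_min = 2·arcsin(0.6550) − 60° = 2 × 40.920° − 60° = 21.839°.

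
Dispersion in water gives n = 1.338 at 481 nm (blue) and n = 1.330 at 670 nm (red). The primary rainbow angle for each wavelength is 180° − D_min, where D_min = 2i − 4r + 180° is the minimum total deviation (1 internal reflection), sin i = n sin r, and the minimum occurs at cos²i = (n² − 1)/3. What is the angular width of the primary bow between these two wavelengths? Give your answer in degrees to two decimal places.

1.16°

At 481 nm (n = 1.338): cos²i = 0.26341 → i = 59.120°, r = 39.899°, D_min = 138.643°, rainbow angle = 41.357°.
At 670 nm (n = 1.330): cos²i = 0.25630 → i = 59.585°, r = 40.422°, D_min = 137.484°, rainbow angle = 42.516°.
Angular width = |41.357° − 42.516°| = 1.160°.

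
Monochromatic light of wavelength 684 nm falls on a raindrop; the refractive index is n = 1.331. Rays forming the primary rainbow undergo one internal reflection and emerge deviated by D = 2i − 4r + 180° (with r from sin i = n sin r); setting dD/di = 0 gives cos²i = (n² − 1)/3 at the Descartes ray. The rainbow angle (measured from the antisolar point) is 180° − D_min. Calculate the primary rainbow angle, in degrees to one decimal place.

cos²i = (1.77156 − 1)/3 = 0.25719; i = arccos(0.50714) = 59.527°.
sin r = sin 59.527°/1.331 = 0.64753; r = 40.356°.
D_min = 2·59.527° − 4·40.356° + 180° = 137.630°.
Rainbow angle = 180° − D_min = 42.370°.

42.4°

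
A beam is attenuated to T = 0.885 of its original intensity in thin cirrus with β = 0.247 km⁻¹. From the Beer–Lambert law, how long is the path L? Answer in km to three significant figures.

Beer–Lambert: T = exp(−βL) ⇒ L = −ln(T)/β = −ln(0.885)/0.247 = 0.1222/0.247 = 0.4946 km.

0.495 km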